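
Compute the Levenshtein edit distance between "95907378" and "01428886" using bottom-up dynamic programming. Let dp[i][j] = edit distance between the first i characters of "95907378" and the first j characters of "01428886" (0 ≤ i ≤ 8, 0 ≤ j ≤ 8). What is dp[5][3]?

   ''  0  1  4  2  8  8  8  6
''  0  1  2  3  4  5  6  7  8
 9  1  1  2  3  4  5  6  7  8
 5  2  2  2  3  4  5  6  7  8
 9  3  3  3  3  4  5  6  7  8
 0  4  3  4  4  4  5  6  7  8
 7  5  4  4  5  5  5  6  7  8
 3  6  5  5  5  6  6  6  7  8
 7  7  6  6  6  6  7  7  7  8
 8  8  7  7  7  7  6  7  7  8

5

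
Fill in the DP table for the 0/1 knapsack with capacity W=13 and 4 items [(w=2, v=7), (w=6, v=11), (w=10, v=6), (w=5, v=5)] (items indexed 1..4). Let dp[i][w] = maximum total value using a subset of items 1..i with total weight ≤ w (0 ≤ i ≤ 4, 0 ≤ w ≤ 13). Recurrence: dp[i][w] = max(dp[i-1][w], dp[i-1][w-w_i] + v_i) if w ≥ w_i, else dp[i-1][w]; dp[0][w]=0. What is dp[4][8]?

i\w   0   1   2   3   4   5   6   7   8   9  10  11  12  13
  0   0   0   0   0   0   0   0   0   0   0   0   0   0   0
  1   0   0   7   7   7   7   7   7   7   7   7   7   7   7
  2   0   0   7   7   7   7  11  11  18  18  18  18  18  18
  3   0   0   7   7   7   7  11  11  18  18  18  18  18  18
  4   0   0   7   7   7   7  11  12  18  18  18  18  18  23

18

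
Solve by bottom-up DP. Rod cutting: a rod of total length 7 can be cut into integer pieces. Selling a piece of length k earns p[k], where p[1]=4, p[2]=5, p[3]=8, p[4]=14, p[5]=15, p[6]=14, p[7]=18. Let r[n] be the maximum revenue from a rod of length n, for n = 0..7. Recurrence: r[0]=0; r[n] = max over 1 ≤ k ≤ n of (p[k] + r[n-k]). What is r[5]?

   n    0    1    2    3    4    5    6    7
r[n]    0    4    8   12   16   20   24   28

20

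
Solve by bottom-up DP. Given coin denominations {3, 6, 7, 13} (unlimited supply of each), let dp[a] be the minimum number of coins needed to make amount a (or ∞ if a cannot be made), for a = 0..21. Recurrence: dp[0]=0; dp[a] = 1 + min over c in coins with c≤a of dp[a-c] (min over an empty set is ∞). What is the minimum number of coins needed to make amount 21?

 a  0  1  2  3  4  5  6  7  8  9 10 11 12 13 14 15 16 17 18 19 20 21
dp  0  -  -  1  -  -  1  1  -  2  2  -  2  1  2  3  2  3  3  2  2  3
(- denotes ∞ / unreachable)

3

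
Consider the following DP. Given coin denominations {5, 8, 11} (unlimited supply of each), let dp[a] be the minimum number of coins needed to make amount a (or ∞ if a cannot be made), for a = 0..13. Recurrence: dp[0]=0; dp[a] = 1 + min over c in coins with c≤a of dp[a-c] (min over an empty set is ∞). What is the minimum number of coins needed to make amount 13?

 a  0  1  2  3  4  5  6  7  8  9 10 11 12 13
dp  0  -  -  -  -  1  -  -  1  -  2  1  -  2
(- denotes ∞ / unreachable)

2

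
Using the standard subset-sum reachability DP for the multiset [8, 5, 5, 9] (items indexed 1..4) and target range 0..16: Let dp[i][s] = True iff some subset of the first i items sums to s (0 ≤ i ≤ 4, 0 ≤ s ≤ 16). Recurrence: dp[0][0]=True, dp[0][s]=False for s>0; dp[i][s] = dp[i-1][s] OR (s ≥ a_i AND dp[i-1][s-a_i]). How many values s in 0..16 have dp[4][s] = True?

i\s   0   1   2   3   4   5   6   7   8   9  10  11  12  13  14  15  16
  0   T   F   F   F   F   F   F   F   F   F   F   F   F   F   F   F   F
  1   T   F   F   F   F   F   F   F   T   F   F   F   F   F   F   F   F
  2   T   F   F   F   F   T   F   F   T   F   F   F   F   T   F   F   F
  3   T   F   F   F   F   T   F   F   T   F   T   F   F   T   F   F   F
  4   T   F   F   F   F   T   F   F   T   T   T   F   F   T   T   F   F

7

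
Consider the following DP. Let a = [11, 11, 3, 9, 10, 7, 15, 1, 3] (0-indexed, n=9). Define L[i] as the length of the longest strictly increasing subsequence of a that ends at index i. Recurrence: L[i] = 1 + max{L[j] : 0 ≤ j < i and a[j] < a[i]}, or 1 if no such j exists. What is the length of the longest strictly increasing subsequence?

4

   i    0    1    2    3    4    5    6    7    8
a[i]   11   11    3    9   10    7   15    1    3
L[i]    1    1    1    2    3    2    4    1    2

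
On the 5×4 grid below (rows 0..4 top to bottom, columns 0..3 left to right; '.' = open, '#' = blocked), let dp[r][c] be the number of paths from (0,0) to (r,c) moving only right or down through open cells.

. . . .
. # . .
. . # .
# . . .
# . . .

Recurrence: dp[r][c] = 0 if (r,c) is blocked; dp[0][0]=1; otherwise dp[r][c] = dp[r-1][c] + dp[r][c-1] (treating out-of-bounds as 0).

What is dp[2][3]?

2

r\c   0   1   2   3
  0   1   1   1   1
  1   1   0   1   2
  2   1   1   0   2
  3   0   1   1   3
  4   0   1   2   5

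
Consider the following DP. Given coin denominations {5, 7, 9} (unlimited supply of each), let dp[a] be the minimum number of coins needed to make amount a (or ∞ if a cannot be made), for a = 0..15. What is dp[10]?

 a  0  1  2  3  4  5  6  7  8  9 10 11 12 13 14 15
dp  0  -  -  -  -  1  -  1  -  1  2  -  2  -  2  3
(- denotes ∞ / unreachable)

2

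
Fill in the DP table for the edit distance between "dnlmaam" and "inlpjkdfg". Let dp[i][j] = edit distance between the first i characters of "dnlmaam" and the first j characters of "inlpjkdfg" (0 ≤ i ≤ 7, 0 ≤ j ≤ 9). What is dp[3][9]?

7

   ''  i  n  l  p  j  k  d  f  g
''  0  1  2  3  4  5  6  7  8  9
 d  1  1  2  3  4  5  6  6  7  8
 n  2  2  1  2  3  4  5  6  7  8
 l  3  3  2  1  2  3  4  5  6  7
 m  4  4  3  2  2  3  4  5  6  7
 a  5  5  4  3  3  3  4  5  6  7
 a  6  6  5  4  4  4  4  5  6  7
 m  7  7  6  5  5  5  5  5  6  7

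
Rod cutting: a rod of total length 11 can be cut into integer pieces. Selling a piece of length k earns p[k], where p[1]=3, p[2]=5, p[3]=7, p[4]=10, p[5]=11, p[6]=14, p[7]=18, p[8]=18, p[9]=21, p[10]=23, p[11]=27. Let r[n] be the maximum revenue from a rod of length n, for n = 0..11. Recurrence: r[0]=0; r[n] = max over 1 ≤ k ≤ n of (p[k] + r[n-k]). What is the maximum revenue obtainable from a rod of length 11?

33

   n    0    1    2    3    4    5    6    7    8    9   10   11
r[n]    0    3    6    9   12   15   18   21   24   27   30   33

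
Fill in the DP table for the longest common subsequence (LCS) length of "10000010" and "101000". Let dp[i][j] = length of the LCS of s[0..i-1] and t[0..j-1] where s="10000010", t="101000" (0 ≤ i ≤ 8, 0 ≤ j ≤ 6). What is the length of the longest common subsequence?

5

   ''  1  0  1  0  0  0
''  0  0  0  0  0  0  0
 1  0  1  1  1  1  1  1
 0  0  1  2  2  2  2  2
 0  0  1  2  2  3  3  3
 0  0  1  2  2  3  4  4
 0  0  1  2  2  3  4  5
 0  0  1  2  2  3  4  5
 1  0  1  2  3  3  4  5
 0  0  1  2  3  4  4  5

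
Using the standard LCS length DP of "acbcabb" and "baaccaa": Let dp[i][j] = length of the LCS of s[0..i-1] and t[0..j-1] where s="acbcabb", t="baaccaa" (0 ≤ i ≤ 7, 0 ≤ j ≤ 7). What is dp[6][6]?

   ''  b  a  a  c  c  a  a
''  0  0  0  0  0  0  0  0
 a  0  0  1  1  1  1  1  1
 c  0  0  1  1  2  2  2  2
 b  0  1  1  1  2  2  2  2
 c  0  1  1  1  2  3  3  3
 a  0  1  2  2  2  3  4  4
 b  0  1  2  2  2  3  4  4
 b  0  1  2  2  2  3  4  4

4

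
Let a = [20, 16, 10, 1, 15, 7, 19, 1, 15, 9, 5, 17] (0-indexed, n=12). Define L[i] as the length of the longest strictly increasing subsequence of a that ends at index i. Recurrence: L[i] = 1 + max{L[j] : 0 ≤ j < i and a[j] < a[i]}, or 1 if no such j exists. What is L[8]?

   i    0    1    2    3    4    5    6    7    8    9   10   11
a[i]   20   16   10    1   15    7   19    1   15    9    5   17
L[i]    1    1    1    1    2    2    3    1    3    3    2    4

3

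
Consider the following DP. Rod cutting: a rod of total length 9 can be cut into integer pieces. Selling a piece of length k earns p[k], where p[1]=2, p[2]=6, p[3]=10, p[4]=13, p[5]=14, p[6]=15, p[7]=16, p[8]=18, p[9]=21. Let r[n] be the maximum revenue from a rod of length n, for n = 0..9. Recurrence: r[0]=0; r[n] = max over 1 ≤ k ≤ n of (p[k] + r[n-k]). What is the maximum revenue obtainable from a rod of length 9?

30

   n    0    1    2    3    4    5    6    7    8    9
r[n]    0    2    6   10   13   16   20   23   26   30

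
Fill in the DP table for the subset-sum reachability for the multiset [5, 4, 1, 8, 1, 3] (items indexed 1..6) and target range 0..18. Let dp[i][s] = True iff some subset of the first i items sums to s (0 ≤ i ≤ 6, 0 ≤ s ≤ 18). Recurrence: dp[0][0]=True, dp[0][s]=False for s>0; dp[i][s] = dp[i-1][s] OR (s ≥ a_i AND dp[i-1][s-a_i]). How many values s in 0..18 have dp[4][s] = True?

i\s   0   1   2   3   4   5   6   7   8   9  10  11  12  13  14  15  16  17  18
  0   T   F   F   F   F   F   F   F   F   F   F   F   F   F   F   F   F   F   F
  1   T   F   F   F   F   T   F   F   F   F   F   F   F   F   F   F   F   F   F
  2   T   F   F   F   T   T   F   F   F   T   F   F   F   F   F   F   F   F   F
  3   T   T   F   F   T   T   T   F   F   T   T   F   F   F   F   F   F   F   F
  4   T   T   F   F   T   T   T   F   T   T   T   F   T   T   T   F   F   T   T
  5   T   T   T   F   T   T   T   T   T   T   T   T   T   T   T   T   F   T   T
  6   T   T   T   T   T   T   T   T   T   T   T   T   T   T   T   T   T   T   T

13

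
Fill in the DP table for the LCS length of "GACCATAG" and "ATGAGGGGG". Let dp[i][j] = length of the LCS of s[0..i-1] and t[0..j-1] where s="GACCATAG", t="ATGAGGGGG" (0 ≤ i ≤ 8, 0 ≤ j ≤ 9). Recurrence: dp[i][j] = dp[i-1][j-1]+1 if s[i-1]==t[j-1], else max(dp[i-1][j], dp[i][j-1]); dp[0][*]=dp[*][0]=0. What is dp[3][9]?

2

   ''  A  T  G  A  G  G  G  G  G
''  0  0  0  0  0  0  0  0  0  0
 G  0  0  0  1  1  1  1  1  1  1
 A  0  1  1  1  2  2  2  2  2  2
 C  0  1  1  1  2  2  2  2  2  2
 C  0  1  1  1  2  2  2  2  2  2
 A  0  1  1  1  2  2  2  2  2  2
 T  0  1  2  2  2  2  2  2  2  2
 A  0  1  2  2  3  3  3  3  3  3
 G  0  1  2  3  3  4  4  4  4  4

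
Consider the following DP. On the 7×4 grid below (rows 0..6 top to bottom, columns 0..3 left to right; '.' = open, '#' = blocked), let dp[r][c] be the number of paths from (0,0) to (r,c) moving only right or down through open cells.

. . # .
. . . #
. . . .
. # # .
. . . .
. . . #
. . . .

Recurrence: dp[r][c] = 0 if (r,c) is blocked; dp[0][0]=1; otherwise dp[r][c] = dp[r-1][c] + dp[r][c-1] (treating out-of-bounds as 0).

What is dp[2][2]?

5

r\c   0   1   2   3
  0   1   1   0   0
  1   1   2   2   0
  2   1   3   5   5
  3   1   0   0   5
  4   1   1   1   6
  5   1   2   3   0
  6   1   3   6   6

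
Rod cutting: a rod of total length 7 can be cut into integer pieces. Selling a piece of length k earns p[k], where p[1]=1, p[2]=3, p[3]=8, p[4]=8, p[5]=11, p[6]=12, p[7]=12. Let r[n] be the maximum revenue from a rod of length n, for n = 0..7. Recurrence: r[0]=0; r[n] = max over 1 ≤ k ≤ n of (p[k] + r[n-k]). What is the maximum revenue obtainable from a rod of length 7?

   n    0    1    2    3    4    5    6    7
r[n]    0    1    3    8    9   11   16   17

17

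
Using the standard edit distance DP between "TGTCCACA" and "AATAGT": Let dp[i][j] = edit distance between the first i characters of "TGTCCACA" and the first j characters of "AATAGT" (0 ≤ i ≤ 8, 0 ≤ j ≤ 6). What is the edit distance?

6

   ''  A  A  T  A  G  T
''  0  1  2  3  4  5  6
 T  1  1  2  2  3  4  5
 G  2  2  2  3  3  3  4
 T  3  3  3  2  3  4  3
 C  4  4  4  3  3  4  4
 C  5  5  5  4  4  4  5
 A  6  5  5  5  4  5  5
 C  7  6  6  6  5  5  6
 A  8  7  6  7  6  6  6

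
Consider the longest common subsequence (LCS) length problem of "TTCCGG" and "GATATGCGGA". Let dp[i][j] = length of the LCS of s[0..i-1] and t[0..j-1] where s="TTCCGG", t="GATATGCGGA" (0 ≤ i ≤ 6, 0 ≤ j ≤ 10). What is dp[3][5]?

   ''  G  A  T  A  T  G  C  G  G  A
''  0  0  0  0  0  0  0  0  0  0  0
 T  0  0  0  1  1  1  1  1  1  1  1
 T  0  0  0  1  1  2  2  2  2  2  2
 C  0  0  0  1  1  2  2  3  3  3  3
 C  0  0  0  1  1  2  2  3  3  3  3
 G  0  1  1  1  1  2  3  3  4  4  4
 G  0  1  1  1  1  2  3  3  4  5  5

2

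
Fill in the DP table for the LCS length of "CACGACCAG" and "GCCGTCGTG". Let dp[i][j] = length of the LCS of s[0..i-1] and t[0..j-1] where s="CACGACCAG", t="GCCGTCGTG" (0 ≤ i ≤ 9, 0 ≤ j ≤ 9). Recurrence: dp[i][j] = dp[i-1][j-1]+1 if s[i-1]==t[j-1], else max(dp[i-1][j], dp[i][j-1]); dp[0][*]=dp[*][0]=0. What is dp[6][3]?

   ''  G  C  C  G  T  C  G  T  G
''  0  0  0  0  0  0  0  0  0  0
 C  0  0  1  1  1  1  1  1  1  1
 A  0  0  1  1  1  1  1  1  1  1
 C  0  0  1  2  2  2  2  2  2  2
 G  0  1  1  2  3  3  3  3  3  3
 A  0  1  1  2  3  3  3  3  3  3
 C  0  1  2  2  3  3  4  4  4  4
 C  0  1  2  3  3  3  4  4  4  4
 A  0  1  2  3  3  3  4  4  4  4
 G  0  1  2  3  4  4  4  5  5  5

2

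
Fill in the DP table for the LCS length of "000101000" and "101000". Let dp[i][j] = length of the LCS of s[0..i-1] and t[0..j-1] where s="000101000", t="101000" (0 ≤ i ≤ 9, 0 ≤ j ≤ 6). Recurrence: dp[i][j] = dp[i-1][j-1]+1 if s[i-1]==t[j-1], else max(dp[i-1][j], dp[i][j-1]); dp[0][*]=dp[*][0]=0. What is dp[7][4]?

4

   ''  1  0  1  0  0  0
''  0  0  0  0  0  0  0
 0  0  0  1  1  1  1  1
 0  0  0  1  1  2  2  2
 0  0  0  1  1  2  3  3
 1  0  1  1  2  2  3  3
 0  0  1  2  2  3  3  4
 1  0  1  2  3  3  3  4
 0  0  1  2  3  4  4  4
 0  0  1  2  3  4  5  5
 0  0  1  2  3  4  5  6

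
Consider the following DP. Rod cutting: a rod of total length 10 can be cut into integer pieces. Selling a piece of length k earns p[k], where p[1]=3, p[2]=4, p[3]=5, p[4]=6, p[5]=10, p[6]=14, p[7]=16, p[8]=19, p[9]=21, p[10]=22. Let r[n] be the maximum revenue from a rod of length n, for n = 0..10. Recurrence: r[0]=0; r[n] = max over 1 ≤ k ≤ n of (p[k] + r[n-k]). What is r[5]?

15

   n    0    1    2    3    4    5    6    7    8    9   10
r[n]    0    3    6    9   12   15   18   21   24   27   30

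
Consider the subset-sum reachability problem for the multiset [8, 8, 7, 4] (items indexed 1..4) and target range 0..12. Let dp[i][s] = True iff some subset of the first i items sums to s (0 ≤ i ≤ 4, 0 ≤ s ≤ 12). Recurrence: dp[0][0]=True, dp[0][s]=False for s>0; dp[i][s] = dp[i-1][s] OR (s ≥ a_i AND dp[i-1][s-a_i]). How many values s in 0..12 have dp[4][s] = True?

i\s   0   1   2   3   4   5   6   7   8   9  10  11  12
  0   T   F   F   F   F   F   F   F   F   F   F   F   F
  1   T   F   F   F   F   F   F   F   T   F   F   F   F
  2   T   F   F   F   F   F   F   F   T   F   F   F   F
  3   T   F   F   F   F   F   F   T   T   F   F   F   F
  4   T   F   F   F   T   F   F   T   T   F   F   T   T

6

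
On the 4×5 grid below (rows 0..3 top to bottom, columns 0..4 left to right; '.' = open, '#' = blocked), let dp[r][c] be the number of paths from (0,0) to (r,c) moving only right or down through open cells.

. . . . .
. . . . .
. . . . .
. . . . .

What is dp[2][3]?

r\c   0   1   2   3   4
  0   1   1   1   1   1
  1   1   2   3   4   5
  2   1   3   6  10  15
  3   1   4  10  20  35

10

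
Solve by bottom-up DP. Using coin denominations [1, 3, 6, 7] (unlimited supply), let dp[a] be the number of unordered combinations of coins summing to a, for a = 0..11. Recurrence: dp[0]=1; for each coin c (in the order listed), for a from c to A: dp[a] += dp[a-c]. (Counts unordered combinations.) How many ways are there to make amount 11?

8

after  coin     0     1     2     3     4     5     6     7     8     9    10    11
          1     1     1     1     1     1     1     1     1     1     1     1     1
          3     1     1     1     2     2     2     3     3     3     4     4     4
          6     1     1     1     2     2     2     4     4     4     6     6     6
          7     1     1     1     2     2     2     4     5     5     7     8     8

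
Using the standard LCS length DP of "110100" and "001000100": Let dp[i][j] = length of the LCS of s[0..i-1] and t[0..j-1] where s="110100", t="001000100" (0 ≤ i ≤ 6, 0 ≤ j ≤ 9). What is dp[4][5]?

   ''  0  0  1  0  0  0  1  0  0
''  0  0  0  0  0  0  0  0  0  0
 1  0  0  0  1  1  1  1  1  1  1
 1  0  0  0  1  1  1  1  2  2  2
 0  0  1  1  1  2  2  2  2  3  3
 1  0  1  1  2  2  2  2  3  3  3
 0  0  1  2  2  3  3  3  3  4  4
 0  0  1  2  2  3  4  4  4  4  5

2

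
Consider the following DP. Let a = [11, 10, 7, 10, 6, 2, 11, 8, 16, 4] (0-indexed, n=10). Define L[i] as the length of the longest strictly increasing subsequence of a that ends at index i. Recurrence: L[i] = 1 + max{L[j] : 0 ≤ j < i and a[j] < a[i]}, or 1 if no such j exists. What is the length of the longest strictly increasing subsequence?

   i    0    1    2    3    4    5    6    7    8    9
a[i]   11   10    7   10    6    2   11    8   16    4
L[i]    1    1    1    2    1    1    3    2    4    2

4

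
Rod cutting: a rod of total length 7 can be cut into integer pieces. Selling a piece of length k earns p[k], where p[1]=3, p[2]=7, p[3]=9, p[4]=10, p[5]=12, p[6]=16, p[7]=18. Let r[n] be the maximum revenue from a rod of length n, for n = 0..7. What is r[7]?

24

   n    0    1    2    3    4    5    6    7
r[n]    0    3    7   10   14   17   21   24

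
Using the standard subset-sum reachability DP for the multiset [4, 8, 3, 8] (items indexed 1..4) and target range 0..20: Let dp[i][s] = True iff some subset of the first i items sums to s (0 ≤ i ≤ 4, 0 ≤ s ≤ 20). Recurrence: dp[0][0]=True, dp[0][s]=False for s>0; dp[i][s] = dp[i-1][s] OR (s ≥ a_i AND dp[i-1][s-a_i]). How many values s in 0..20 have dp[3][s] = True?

i\s   0   1   2   3   4   5   6   7   8   9  10  11  12  13  14  15  16  17  18  19  20
  0   T   F   F   F   F   F   F   F   F   F   F   F   F   F   F   F   F   F   F   F   F
  1   T   F   F   F   T   F   F   F   F   F   F   F   F   F   F   F   F   F   F   F   F
  2   T   F   F   F   T   F   F   F   T   F   F   F   T   F   F   F   F   F   F   F   F
  3   T   F   F   T   T   F   F   T   T   F   F   T   T   F   F   T   F   F   F   F   F
  4   T   F   F   T   T   F   F   T   T   F   F   T   T   F   F   T   T   F   F   T   T

8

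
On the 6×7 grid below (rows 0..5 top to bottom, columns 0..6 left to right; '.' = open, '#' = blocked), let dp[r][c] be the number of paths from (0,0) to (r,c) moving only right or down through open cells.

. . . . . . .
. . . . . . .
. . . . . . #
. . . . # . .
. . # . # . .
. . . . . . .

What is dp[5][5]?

47

r\c   0   1   2   3   4   5   6
  0   1   1   1   1   1   1   1
  1   1   2   3   4   5   6   7
  2   1   3   6  10  15  21   0
  3   1   4  10  20   0  21  21
  4   1   5   0  20   0  21  42
  5   1   6   6  26  26  47  89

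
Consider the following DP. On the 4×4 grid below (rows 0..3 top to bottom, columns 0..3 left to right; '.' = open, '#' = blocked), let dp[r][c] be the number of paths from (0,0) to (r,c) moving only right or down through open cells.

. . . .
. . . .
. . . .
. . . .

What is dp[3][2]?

r\c   0   1   2   3
  0   1   1   1   1
  1   1   2   3   4
  2   1   3   6  10
  3   1   4  10  20

10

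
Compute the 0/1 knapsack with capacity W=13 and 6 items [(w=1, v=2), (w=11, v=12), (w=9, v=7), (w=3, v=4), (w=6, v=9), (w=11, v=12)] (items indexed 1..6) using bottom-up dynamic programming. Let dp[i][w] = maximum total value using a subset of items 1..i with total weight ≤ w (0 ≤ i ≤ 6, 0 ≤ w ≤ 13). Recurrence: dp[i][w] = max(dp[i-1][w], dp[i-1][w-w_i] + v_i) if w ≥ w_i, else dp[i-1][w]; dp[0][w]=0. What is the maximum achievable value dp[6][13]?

15

i\w   0   1   2   3   4   5   6   7   8   9  10  11  12  13
  0   0   0   0   0   0   0   0   0   0   0   0   0   0   0
  1   0   2   2   2   2   2   2   2   2   2   2   2   2   2
  2   0   2   2   2   2   2   2   2   2   2   2  12  14  14
  3   0   2   2   2   2   2   2   2   2   7   9  12  14  14
  4   0   2   2   4   6   6   6   6   6   7   9  12  14  14
  5   0   2   2   4   6   6   9  11  11  13  15  15  15  15
  6   0   2   2   4   6   6   9  11  11  13  15  15  15  15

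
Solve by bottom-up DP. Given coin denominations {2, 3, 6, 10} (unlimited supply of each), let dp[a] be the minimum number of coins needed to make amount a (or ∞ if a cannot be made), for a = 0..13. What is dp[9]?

2

 a  0  1  2  3  4  5  6  7  8  9 10 11 12 13
dp  0  -  1  1  2  2  1  3  2  2  1  3  2  2
(- denotes ∞ / unreachable)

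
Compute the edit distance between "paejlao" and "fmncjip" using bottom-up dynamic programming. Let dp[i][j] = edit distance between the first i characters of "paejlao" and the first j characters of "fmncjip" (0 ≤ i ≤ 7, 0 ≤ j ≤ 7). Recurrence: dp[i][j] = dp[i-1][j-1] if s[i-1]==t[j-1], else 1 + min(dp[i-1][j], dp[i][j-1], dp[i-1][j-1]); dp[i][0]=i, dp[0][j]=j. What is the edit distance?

   ''  f  m  n  c  j  i  p
''  0  1  2  3  4  5  6  7
 p  1  1  2  3  4  5  6  6
 a  2  2  2  3  4  5  6  7
 e  3  3  3  3  4  5  6  7
 j  4  4  4  4  4  4  5  6
 l  5  5  5  5  5  5  5  6
 a  6  6  6  6  6  6  6  6
 o  7  7  7  7  7  7  7  7

7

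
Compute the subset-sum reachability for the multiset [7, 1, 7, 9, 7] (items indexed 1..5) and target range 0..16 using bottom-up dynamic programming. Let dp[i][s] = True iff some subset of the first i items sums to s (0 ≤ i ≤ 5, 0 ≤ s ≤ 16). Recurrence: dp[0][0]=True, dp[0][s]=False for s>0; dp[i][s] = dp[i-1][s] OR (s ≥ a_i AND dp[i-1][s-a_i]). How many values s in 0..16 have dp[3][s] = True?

i\s   0   1   2   3   4   5   6   7   8   9  10  11  12  13  14  15  16
  0   T   F   F   F   F   F   F   F   F   F   F   F   F   F   F   F   F
  1   T   F   F   F   F   F   F   T   F   F   F   F   F   F   F   F   F
  2   T   T   F   F   F   F   F   T   T   F   F   F   F   F   F   F   F
  3   T   T   F   F   F   F   F   T   T   F   F   F   F   F   T   T   F
  4   T   T   F   F   F   F   F   T   T   T   T   F   F   F   T   T   T
  5   T   T   F   F   F   F   F   T   T   T   T   F   F   F   T   T   T

6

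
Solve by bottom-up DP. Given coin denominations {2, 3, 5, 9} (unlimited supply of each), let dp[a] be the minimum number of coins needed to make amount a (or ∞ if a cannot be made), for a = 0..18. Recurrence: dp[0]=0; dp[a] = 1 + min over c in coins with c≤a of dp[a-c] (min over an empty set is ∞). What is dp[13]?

3

 a  0  1  2  3  4  5  6  7  8  9 10 11 12 13 14 15 16 17 18
dp  0  -  1  1  2  1  2  2  2  1  2  2  2  3  2  3  3  3  2
(- denotes ∞ / unreachable)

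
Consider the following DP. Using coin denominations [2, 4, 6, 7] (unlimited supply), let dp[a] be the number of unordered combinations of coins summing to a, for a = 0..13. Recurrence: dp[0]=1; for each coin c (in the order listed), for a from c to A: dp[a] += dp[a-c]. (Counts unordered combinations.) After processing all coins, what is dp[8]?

after  coin     0     1     2     3     4     5     6     7     8     9    10    11    12    13
          2     1     0     1     0     1     0     1     0     1     0     1     0     1     0
          4     1     0     1     0     2     0     2     0     3     0     3     0     4     0
          6     1     0     1     0     2     0     3     0     4     0     5     0     7     0
          7     1     0     1     0     2     0     3     1     4     1     5     2     7     3

4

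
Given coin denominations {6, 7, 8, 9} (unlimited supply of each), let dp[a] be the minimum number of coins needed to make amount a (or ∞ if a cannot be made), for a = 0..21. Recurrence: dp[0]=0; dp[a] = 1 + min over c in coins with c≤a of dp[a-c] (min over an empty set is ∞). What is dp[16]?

2

 a  0  1  2  3  4  5  6  7  8  9 10 11 12 13 14 15 16 17 18 19 20 21
dp  0  -  -  -  -  -  1  1  1  1  -  -  2  2  2  2  2  2  2  3  3  3
(- denotes ∞ / unreachable)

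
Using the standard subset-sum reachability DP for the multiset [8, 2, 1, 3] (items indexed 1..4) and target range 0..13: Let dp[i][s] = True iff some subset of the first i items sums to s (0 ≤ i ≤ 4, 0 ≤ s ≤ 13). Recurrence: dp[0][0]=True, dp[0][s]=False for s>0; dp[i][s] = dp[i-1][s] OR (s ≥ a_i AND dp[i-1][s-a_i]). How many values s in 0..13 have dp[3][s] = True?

i\s   0   1   2   3   4   5   6   7   8   9  10  11  12  13
  0   T   F   F   F   F   F   F   F   F   F   F   F   F   F
  1   T   F   F   F   F   F   F   F   T   F   F   F   F   F
  2   T   F   T   F   F   F   F   F   T   F   T   F   F   F
  3   T   T   T   T   F   F   F   F   T   T   T   T   F   F
  4   T   T   T   T   T   T   T   F   T   T   T   T   T   T

8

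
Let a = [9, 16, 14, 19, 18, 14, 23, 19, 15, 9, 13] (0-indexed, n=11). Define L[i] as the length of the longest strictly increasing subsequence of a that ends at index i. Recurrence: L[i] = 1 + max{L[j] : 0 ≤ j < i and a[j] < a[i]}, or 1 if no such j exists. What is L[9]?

1

   i    0    1    2    3    4    5    6    7    8    9   10
a[i]    9   16   14   19   18   14   23   19   15    9   13
L[i]    1    2    2    3    3    2    4    4    3    1    2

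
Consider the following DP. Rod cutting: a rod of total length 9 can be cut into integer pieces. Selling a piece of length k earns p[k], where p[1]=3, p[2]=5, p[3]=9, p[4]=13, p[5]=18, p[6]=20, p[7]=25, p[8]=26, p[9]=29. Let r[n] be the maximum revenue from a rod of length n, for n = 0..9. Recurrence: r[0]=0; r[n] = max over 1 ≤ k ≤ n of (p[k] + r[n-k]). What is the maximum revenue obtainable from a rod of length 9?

   n    0    1    2    3    4    5    6    7    8    9
r[n]    0    3    6    9   13   18   21   25   28   31

31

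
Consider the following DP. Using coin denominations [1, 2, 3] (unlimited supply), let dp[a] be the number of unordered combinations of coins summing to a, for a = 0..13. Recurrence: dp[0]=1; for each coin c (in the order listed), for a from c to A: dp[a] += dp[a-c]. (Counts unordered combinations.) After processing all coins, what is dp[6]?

after  coin     0     1     2     3     4     5     6     7     8     9    10    11    12    13
          1     1     1     1     1     1     1     1     1     1     1     1     1     1     1
          2     1     1     2     2     3     3     4     4     5     5     6     6     7     7
          3     1     1     2     3     4     5     7     8    10    12    14    16    19    21

7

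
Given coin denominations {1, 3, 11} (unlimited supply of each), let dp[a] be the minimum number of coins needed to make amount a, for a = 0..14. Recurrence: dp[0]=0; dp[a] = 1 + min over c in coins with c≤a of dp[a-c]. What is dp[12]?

 a  0  1  2  3  4  5  6  7  8  9 10 11 12 13 14
dp  0  1  2  1  2  3  2  3  4  3  4  1  2  3  2

2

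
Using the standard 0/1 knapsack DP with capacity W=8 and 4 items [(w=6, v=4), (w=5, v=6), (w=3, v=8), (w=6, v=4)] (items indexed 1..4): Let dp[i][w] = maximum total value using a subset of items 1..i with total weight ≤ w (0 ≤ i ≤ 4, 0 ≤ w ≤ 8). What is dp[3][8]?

14

i\w   0   1   2   3   4   5   6   7   8
  0   0   0   0   0   0   0   0   0   0
  1   0   0   0   0   0   0   4   4   4
  2   0   0   0   0   0   6   6   6   6
  3   0   0   0   8   8   8   8   8  14
  4   0   0   0   8   8   8   8   8  14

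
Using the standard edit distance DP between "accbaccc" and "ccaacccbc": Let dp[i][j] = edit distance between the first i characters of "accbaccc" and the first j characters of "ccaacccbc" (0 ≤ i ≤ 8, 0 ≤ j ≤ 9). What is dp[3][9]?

6

   ''  c  c  a  a  c  c  c  b  c
''  0  1  2  3  4  5  6  7  8  9
 a  1  1  2  2  3  4  5  6  7  8
 c  2  1  1  2  3  3  4  5  6  7
 c  3  2  1  2  3  3  3  4  5  6
 b  4  3  2  2  3  4  4  4  4  5
 a  5  4  3  2  2  3  4  5  5  5
 c  6  5  4  3  3  2  3  4  5  5
 c  7  6  5  4  4  3  2  3  4  5
 c  8  7  6  5  5  4  3  2  3  4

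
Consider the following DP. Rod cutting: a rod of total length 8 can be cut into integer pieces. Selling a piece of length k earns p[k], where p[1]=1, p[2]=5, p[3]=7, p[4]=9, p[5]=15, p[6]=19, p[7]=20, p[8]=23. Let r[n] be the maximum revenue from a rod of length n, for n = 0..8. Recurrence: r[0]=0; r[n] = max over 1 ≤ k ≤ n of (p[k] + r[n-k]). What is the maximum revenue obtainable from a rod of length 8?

24

   n    0    1    2    3    4    5    6    7    8
r[n]    0    1    5    7   10   15   19   20   24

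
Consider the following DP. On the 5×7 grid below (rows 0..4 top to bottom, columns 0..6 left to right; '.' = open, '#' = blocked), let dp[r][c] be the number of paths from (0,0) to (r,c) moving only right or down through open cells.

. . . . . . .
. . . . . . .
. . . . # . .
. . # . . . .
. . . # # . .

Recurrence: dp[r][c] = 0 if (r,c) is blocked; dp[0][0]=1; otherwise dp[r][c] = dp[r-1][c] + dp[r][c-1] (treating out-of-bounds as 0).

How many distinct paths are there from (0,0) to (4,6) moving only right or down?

r\c   0   1   2   3   4   5   6
  0   1   1   1   1   1   1   1
  1   1   2   3   4   5   6   7
  2   1   3   6  10   0   6  13
  3   1   4   0  10  10  16  29
  4   1   5   5   0   0  16  45

45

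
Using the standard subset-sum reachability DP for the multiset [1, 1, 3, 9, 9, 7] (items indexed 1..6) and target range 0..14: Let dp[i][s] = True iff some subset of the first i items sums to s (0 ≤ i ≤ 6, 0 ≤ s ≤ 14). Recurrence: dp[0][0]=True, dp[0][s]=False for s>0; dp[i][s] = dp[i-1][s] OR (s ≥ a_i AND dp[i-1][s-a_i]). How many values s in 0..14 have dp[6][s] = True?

14

i\s   0   1   2   3   4   5   6   7   8   9  10  11  12  13  14
  0   T   F   F   F   F   F   F   F   F   F   F   F   F   F   F
  1   T   T   F   F   F   F   F   F   F   F   F   F   F   F   F
  2   T   T   T   F   F   F   F   F   F   F   F   F   F   F   F
  3   T   T   T   T   T   T   F   F   F   F   F   F   F   F   F
  4   T   T   T   T   T   T   F   F   F   T   T   T   T   T   T
  5   T   T   T   T   T   T   F   F   F   T   T   T   T   T   T
  6   T   T   T   T   T   T   F   T   T   T   T   T   T   T   T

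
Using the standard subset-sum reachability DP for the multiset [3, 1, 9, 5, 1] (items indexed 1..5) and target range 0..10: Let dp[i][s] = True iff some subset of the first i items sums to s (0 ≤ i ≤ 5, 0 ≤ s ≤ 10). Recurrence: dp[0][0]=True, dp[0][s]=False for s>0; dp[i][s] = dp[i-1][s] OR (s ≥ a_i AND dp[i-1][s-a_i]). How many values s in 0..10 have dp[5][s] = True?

i\s   0   1   2   3   4   5   6   7   8   9  10
  0   T   F   F   F   F   F   F   F   F   F   F
  1   T   F   F   T   F   F   F   F   F   F   F
  2   T   T   F   T   T   F   F   F   F   F   F
  3   T   T   F   T   T   F   F   F   F   T   T
  4   T   T   F   T   T   T   T   F   T   T   T
  5   T   T   T   T   T   T   T   T   T   T   T

11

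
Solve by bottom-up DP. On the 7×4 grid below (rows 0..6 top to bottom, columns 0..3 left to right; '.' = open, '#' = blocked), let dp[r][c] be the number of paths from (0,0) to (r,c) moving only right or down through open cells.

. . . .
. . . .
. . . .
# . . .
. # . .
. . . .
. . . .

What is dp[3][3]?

r\c   0   1   2   3
  0   1   1   1   1
  1   1   2   3   4
  2   1   3   6  10
  3   0   3   9  19
  4   0   0   9  28
  5   0   0   9  37
  6   0   0   9  46

19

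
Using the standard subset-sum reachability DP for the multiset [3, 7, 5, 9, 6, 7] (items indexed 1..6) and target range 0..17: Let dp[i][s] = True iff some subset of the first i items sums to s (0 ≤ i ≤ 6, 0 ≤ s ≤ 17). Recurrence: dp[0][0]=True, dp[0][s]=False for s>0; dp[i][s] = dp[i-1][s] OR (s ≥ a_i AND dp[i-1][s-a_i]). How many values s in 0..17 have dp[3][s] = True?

i\s   0   1   2   3   4   5   6   7   8   9  10  11  12  13  14  15  16  17
  0   T   F   F   F   F   F   F   F   F   F   F   F   F   F   F   F   F   F
  1   T   F   F   T   F   F   F   F   F   F   F   F   F   F   F   F   F   F
  2   T   F   F   T   F   F   F   T   F   F   T   F   F   F   F   F   F   F
  3   T   F   F   T   F   T   F   T   T   F   T   F   T   F   F   T   F   F
  4   T   F   F   T   F   T   F   T   T   T   T   F   T   F   T   T   T   T
  5   T   F   F   T   F   T   T   T   T   T   T   T   T   T   T   T   T   T
  6   T   F   F   T   F   T   T   T   T   T   T   T   T   T   T   T   T   T

8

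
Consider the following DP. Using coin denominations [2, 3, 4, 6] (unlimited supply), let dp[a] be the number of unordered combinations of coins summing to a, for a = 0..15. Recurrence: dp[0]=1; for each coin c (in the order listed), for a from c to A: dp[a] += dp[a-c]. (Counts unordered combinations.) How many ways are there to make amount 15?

11

after  coin     0     1     2     3     4     5     6     7     8     9    10    11    12    13    14    15
          2     1     0     1     0     1     0     1     0     1     0     1     0     1     0     1     0
          3     1     0     1     1     1     1     2     1     2     2     2     2     3     2     3     3
          4     1     0     1     1     2     1     3     2     4     3     5     4     7     5     8     7
          6     1     0     1     1     2     1     4     2     5     4     7     5    11     7    13    11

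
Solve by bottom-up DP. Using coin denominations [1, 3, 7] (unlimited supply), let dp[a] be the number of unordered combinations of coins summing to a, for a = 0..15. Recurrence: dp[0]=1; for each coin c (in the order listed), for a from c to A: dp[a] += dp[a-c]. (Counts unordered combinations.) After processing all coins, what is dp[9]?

after  coin     0     1     2     3     4     5     6     7     8     9    10    11    12    13    14    15
          1     1     1     1     1     1     1     1     1     1     1     1     1     1     1     1     1
          3     1     1     1     2     2     2     3     3     3     4     4     4     5     5     5     6
          7     1     1     1     2     2     2     3     4     4     5     6     6     7     8     9    10

5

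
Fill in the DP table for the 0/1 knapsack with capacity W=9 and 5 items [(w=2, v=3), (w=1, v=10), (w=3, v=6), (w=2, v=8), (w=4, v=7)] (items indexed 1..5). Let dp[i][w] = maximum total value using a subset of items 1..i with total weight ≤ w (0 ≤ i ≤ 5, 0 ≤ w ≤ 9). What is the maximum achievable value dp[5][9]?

28

i\w   0   1   2   3   4   5   6   7   8   9
  0   0   0   0   0   0   0   0   0   0   0
  1   0   0   3   3   3   3   3   3   3   3
  2   0  10  10  13  13  13  13  13  13  13
  3   0  10  10  13  16  16  19  19  19  19
  4   0  10  10  18  18  21  24  24  27  27
  5   0  10  10  18  18  21  24  25  27  28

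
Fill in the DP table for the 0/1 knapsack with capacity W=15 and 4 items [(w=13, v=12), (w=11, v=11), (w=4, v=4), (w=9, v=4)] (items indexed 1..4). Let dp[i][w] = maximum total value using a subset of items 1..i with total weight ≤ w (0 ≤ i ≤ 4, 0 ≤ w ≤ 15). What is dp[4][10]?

4

i\w   0   1   2   3   4   5   6   7   8   9  10  11  12  13  14  15
  0   0   0   0   0   0   0   0   0   0   0   0   0   0   0   0   0
  1   0   0   0   0   0   0   0   0   0   0   0   0   0  12  12  12
  2   0   0   0   0   0   0   0   0   0   0   0  11  11  12  12  12
  3   0   0   0   0   4   4   4   4   4   4   4  11  11  12  12  15
  4   0   0   0   0   4   4   4   4   4   4   4  11  11  12  12  15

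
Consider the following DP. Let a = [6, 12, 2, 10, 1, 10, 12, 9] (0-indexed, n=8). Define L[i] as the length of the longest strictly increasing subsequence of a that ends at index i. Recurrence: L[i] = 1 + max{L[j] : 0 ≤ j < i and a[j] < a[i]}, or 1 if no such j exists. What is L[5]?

   i    0    1    2    3    4    5    6    7
a[i]    6   12    2   10    1   10   12    9
L[i]    1    2    1    2    1    2    3    2

2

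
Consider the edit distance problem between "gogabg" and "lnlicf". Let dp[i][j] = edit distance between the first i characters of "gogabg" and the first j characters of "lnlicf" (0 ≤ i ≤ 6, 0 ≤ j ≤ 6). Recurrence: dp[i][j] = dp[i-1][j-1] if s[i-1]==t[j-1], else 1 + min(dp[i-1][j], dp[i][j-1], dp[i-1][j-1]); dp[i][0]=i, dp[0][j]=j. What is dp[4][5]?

   ''  l  n  l  i  c  f
''  0  1  2  3  4  5  6
 g  1  1  2  3  4  5  6
 o  2  2  2  3  4  5  6
 g  3  3  3  3  4  5  6
 a  4  4  4  4  4  5  6
 b  5  5  5  5  5  5  6
 g  6  6  6  6  6  6  6

5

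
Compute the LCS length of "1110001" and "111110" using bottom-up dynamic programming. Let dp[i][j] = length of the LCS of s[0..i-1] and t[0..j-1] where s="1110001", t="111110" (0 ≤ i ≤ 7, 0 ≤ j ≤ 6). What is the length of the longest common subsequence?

4

   ''  1  1  1  1  1  0
''  0  0  0  0  0  0  0
 1  0  1  1  1  1  1  1
 1  0  1  2  2  2  2  2
 1  0  1  2  3  3  3  3
 0  0  1  2  3  3  3  4
 0  0  1  2  3  3  3  4
 0  0  1  2  3  3  3  4
 1  0  1  2  3  4  4  4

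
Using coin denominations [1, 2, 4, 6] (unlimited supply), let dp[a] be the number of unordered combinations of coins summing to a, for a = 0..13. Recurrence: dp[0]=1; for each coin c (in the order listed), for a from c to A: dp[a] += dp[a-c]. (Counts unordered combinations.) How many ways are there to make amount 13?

23

after  coin     0     1     2     3     4     5     6     7     8     9    10    11    12    13
          1     1     1     1     1     1     1     1     1     1     1     1     1     1     1
          2     1     1     2     2     3     3     4     4     5     5     6     6     7     7
          4     1     1     2     2     4     4     6     6     9     9    12    12    16    16
          6     1     1     2     2     4     4     7     7    11    11    16    16    23    23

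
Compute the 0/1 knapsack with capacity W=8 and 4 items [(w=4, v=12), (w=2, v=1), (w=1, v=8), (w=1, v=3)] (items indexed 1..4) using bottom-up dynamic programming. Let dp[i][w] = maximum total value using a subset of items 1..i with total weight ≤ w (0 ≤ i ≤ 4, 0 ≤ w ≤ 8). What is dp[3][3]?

9

i\w   0   1   2   3   4   5   6   7   8
  0   0   0   0   0   0   0   0   0   0
  1   0   0   0   0  12  12  12  12  12
  2   0   0   1   1  12  12  13  13  13
  3   0   8   8   9  12  20  20  21  21
  4   0   8  11  11  12  20  23  23  24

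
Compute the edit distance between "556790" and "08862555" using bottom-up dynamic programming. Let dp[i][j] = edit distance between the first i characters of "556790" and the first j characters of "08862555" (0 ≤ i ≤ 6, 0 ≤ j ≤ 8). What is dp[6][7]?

6

   ''  0  8  8  6  2  5  5  5
''  0  1  2  3  4  5  6  7  8
 5  1  1  2  3  4  5  5  6  7
 5  2  2  2  3  4  5  5  5  6
 6  3  3  3  3  3  4  5  6  6
 7  4  4  4  4  4  4  5  6  7
 9  5  5  5  5  5  5  5  6  7
 0  6  5  6  6  6  6  6  6  7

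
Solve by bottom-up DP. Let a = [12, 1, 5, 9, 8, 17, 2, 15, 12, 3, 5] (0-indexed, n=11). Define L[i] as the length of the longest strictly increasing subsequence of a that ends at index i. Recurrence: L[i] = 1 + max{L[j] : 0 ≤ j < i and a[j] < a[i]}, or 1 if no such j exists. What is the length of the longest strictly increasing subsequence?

4

   i    0    1    2    3    4    5    6    7    8    9   10
a[i]   12    1    5    9    8   17    2   15   12    3    5
L[i]    1    1    2    3    3    4    2    4    4    3    4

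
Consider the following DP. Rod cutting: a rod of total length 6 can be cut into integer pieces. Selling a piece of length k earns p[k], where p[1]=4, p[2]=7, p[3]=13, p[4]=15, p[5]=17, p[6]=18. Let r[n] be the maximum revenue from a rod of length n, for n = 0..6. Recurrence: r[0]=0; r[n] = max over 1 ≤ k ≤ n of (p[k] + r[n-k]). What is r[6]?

   n    0    1    2    3    4    5    6
r[n]    0    4    8   13   17   21   26

26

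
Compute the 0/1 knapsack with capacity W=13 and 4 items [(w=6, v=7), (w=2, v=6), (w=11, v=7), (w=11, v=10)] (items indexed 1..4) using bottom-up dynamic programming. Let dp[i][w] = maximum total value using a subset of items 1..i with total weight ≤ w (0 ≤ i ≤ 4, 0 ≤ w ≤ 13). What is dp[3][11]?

i\w   0   1   2   3   4   5   6   7   8   9  10  11  12  13
  0   0   0   0   0   0   0   0   0   0   0   0   0   0   0
  1   0   0   0   0   0   0   7   7   7   7   7   7   7   7
  2   0   0   6   6   6   6   7   7  13  13  13  13  13  13
  3   0   0   6   6   6   6   7   7  13  13  13  13  13  13
  4   0   0   6   6   6   6   7   7  13  13  13  13  13  16

13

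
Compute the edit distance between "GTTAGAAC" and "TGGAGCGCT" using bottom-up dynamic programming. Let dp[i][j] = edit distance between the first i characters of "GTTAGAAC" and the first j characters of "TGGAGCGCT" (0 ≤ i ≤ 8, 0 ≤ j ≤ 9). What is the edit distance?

   ''  T  G  G  A  G  C  G  C  T
''  0  1  2  3  4  5  6  7  8  9
 G  1  1  1  2  3  4  5  6  7  8
 T  2  1  2  2  3  4  5  6  7  7
 T  3  2  2  3  3  4  5  6  7  7
 A  4  3  3  3  3  4  5  6  7  8
 G  5  4  3  3  4  3  4  5  6  7
 A  6  5  4  4  3  4  4  5  6  7
 A  7  6  5  5  4  4  5  5  6  7
 C  8  7  6  6  5  5  4  5  5  6

6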